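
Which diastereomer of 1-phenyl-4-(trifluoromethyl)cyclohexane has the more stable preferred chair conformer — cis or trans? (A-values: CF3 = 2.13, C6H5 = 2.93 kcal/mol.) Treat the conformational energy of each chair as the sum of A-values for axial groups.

trans

At 1,4 positions (parity opposite): cis → (a,e or e,a); trans → (e,e or a,a).
Best chair for cis: E = 2.13 kcal/mol; best chair for trans: E = 0.00 kcal/mol.
The trans isomer is lower by 2.13 kcal/mol.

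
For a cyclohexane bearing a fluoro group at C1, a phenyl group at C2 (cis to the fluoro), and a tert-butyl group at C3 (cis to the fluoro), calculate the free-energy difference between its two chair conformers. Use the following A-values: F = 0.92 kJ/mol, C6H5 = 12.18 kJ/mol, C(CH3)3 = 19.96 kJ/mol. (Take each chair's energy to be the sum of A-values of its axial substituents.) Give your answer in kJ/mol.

8.70 kJ/mol

Chair I (fluoro axial, phenyl equatorial, tert-butyl axial): E = 20.88 kJ/mol.
Chair II (fluoro equatorial, phenyl axial, tert-butyl equatorial): E = 12.18 kJ/mol.
ΔE = 20.88 − 12.18 = 8.70 kJ/mol; chair II is more stable.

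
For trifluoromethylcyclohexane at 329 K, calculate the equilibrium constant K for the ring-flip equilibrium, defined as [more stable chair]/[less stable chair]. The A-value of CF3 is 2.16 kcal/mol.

One chair has the trifluoromethyl group axial (E = 2.16 kcal/mol) and the other has it equatorial (E = 0).
ΔG = 2.16 kcal/mol between the two chairs.
K = exp(ΔG/RT) with R = 1.987×10⁻³ kcal mol⁻¹ K⁻¹ and T = 329 K gives K ≈ 27.2.

K ≈ 27.2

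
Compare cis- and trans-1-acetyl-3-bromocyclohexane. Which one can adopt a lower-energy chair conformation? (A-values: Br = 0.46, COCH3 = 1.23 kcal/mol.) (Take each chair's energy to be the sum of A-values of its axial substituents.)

cis

At 1,3 positions (parity same): cis → (e,e or a,a); trans → (a,e or e,a).
Best chair for cis: E = 0.00 kcal/mol; best chair for trans: E = 0.46 kcal/mol.
The cis isomer is lower by 0.46 kcal/mol.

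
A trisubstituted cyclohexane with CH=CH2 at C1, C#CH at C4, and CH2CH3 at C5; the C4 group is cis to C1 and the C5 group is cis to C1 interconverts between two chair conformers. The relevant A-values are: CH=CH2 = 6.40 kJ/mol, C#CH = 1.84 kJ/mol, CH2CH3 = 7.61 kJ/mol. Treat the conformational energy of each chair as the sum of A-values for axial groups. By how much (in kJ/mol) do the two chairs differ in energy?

12.17 kJ/mol

Chair I (vinyl axial, ethynyl equatorial, ethyl axial): E = 14.01 kJ/mol.
Chair II (vinyl equatorial, ethynyl axial, ethyl equatorial): E = 1.84 kJ/mol.
ΔE = 14.01 − 1.84 = 12.17 kJ/mol; chair II is more stable.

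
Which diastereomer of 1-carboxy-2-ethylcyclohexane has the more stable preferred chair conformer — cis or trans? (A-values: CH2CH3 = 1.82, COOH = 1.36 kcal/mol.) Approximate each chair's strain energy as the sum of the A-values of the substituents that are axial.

trans

At 1,2 positions (parity opposite): cis → (a,e or e,a); trans → (e,e or a,a).
Best chair for cis: E = 1.36 kcal/mol; best chair for trans: E = 0.00 kcal/mol.
The trans isomer is lower by 1.36 kcal/mol.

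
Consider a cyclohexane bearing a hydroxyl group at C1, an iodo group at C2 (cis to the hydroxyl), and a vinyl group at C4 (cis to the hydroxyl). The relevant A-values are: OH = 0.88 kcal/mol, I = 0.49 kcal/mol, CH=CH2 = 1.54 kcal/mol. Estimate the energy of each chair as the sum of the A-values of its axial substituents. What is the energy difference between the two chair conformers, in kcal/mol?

1.15 kcal/mol

Chair I (hydroxyl axial, iodo equatorial, vinyl equatorial): E = 0.88 kcal/mol.
Chair II (hydroxyl equatorial, iodo axial, vinyl axial): E = 2.03 kcal/mol.
ΔE = 2.03 − 0.88 = 1.15 kcal/mol; chair I is more stable.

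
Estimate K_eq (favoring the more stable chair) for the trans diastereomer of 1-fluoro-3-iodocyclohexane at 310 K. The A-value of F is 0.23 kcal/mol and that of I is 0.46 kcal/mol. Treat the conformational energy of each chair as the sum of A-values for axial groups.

C1 and C3 have the same parity, so for the trans isomer the two substituents are one axial and one equatorial in each chair.
Chair I (fluoro axial, iodo equatorial): E = 0.23 kcal/mol; chair II (fluoro equatorial, iodo axial): E = 0.46 kcal/mol.
ΔG = 0.23 kcal/mol between the two chairs.
K = exp(ΔG/RT) with R = 1.987×10⁻³ kcal mol⁻¹ K⁻¹ and T = 310 K gives K ≈ 1.45.

K ≈ 1.45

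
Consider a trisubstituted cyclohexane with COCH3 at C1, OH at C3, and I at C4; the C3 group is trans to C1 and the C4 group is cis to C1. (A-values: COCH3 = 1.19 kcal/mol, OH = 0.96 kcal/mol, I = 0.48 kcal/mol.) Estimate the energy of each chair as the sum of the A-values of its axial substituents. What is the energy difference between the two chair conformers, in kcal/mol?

0.25 kcal/mol

Chair I (acetyl axial, hydroxyl equatorial, iodo equatorial): E = 1.19 kcal/mol.
Chair II (acetyl equatorial, hydroxyl axial, iodo axial): E = 1.44 kcal/mol.
ΔE = 1.44 − 1.19 = 0.25 kcal/mol; chair I is more stable.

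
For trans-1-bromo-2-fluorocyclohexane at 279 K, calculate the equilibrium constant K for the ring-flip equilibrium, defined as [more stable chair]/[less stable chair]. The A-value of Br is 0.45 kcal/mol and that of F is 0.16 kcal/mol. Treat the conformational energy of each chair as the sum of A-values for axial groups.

C1 and C2 have opposite parity, so for the trans isomer the two substituents are e,e in one chair and a,a in the other.
Chair I (bromo axial, fluoro axial): E = 0.61 kcal/mol; chair II (bromo equatorial, fluoro equatorial): E = 0.00 kcal/mol.
ΔG = 0.61 kcal/mol between the two chairs.
K = exp(ΔG/RT) with R = 1.987×10⁻³ kcal mol⁻¹ K⁻¹ and T = 279 K gives K ≈ 3.01.

K ≈ 3.01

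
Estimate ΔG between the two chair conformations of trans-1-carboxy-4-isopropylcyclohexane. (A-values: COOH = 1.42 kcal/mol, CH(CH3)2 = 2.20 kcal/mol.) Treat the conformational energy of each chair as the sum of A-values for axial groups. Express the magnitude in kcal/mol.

3.62 kcal/mol

C1 and C4 have opposite parity, so for the trans isomer the two substituents are e,e in one chair and a,a in the other.
Chair I (carboxyl axial, isopropyl axial): E = 3.62 kcal/mol.
Chair II (carboxyl equatorial, isopropyl equatorial): E = 0.00 kcal/mol.
ΔE = 3.62 − 0.00 = 3.62 kcal/mol; chair II is more stable.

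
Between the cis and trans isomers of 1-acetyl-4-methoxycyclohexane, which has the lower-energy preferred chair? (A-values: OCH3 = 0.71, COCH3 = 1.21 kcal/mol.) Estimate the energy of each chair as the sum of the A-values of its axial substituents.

trans

At 1,4 positions (parity opposite): cis → (a,e or e,a); trans → (e,e or a,a).
Best chair for cis: E = 0.71 kcal/mol; best chair for trans: E = 0.00 kcal/mol.
The trans isomer is lower by 0.71 kcal/mol.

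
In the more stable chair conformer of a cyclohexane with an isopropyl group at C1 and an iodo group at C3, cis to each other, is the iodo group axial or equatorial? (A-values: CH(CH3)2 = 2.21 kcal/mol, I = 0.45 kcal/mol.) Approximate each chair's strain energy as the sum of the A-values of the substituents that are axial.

equatorial

C1 and C3 have the same parity, so for the cis isomer the two substituents are e,e in one chair and a,a in the other.
Chair I (isopropyl axial, iodo axial): E = 2.66 kcal/mol.
Chair II (isopropyl equatorial, iodo equatorial): E = 0.00 kcal/mol.
Chair II is the more stable (lower-energy) conformer, and in that chair the iodo group is equatorial.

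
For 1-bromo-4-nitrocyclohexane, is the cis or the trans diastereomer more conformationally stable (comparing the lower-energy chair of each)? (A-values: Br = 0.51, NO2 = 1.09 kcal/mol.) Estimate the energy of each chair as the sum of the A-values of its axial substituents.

At 1,4 positions (parity opposite): cis → (a,e or e,a); trans → (e,e or a,a).
Best chair for cis: E = 0.51 kcal/mol; best chair for trans: E = 0.00 kcal/mol.
The trans isomer is lower by 0.51 kcal/mol.

trans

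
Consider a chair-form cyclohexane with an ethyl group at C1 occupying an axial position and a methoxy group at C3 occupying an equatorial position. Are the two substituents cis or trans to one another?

C1 and C3 have the same parity, so their axial bonds point in the same direction.
With same-parity carbons, two substituents on the same face are both axial or both equatorial; opposite faces give one of each.
Here the groups are axial/equatorial → opposite face → trans.

trans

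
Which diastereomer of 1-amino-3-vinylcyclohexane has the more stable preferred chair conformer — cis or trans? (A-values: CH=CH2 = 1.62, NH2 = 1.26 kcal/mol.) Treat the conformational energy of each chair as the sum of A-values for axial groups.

cis

At 1,3 positions (parity same): cis → (e,e or a,a); trans → (a,e or e,a).
Best chair for cis: E = 0.00 kcal/mol; best chair for trans: E = 1.26 kcal/mol.
The cis isomer is lower by 1.26 kcal/mol.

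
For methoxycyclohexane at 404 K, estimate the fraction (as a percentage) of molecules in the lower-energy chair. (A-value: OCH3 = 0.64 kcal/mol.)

68.9%

One chair has the methoxy group axial (E = 0.64 kcal/mol) and the other has it equatorial (E = 0).
ΔG = 0.64 kcal/mol between the two chairs.
K = exp(ΔG/RT) with R = 1.987×10⁻³ kcal mol⁻¹ K⁻¹ and T = 404 K gives K ≈ 2.22.
Fraction in the lower-energy chair = K/(K+1) = 68.9%.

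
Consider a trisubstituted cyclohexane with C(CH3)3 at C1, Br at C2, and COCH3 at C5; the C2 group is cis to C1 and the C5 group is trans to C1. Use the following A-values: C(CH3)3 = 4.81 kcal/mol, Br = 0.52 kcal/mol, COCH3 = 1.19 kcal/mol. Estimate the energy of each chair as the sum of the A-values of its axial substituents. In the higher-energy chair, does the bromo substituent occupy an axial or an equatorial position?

equatorial

Chair I (tert-butyl axial, bromo equatorial, acetyl equatorial): E = 4.81 kcal/mol.
Chair II (tert-butyl equatorial, bromo axial, acetyl axial): E = 1.71 kcal/mol.
Chair I is the less stable (higher-energy) conformer, and in that chair the bromo group is equatorial.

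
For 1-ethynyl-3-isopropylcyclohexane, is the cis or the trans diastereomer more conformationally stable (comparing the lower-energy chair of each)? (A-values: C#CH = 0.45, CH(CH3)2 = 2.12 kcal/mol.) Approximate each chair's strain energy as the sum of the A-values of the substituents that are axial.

At 1,3 positions (parity same): cis → (e,e or a,a); trans → (a,e or e,a).
Best chair for cis: E = 0.00 kcal/mol; best chair for trans: E = 0.45 kcal/mol.
The cis isomer is lower by 0.45 kcal/mol.

cis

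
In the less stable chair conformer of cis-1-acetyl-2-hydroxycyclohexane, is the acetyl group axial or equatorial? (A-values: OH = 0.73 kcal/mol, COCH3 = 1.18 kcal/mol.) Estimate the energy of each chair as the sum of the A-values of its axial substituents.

axial

C1 and C2 have opposite parity, so for the cis isomer the two substituents are one axial and one equatorial in each chair.
Chair I (hydroxyl axial, acetyl equatorial): E = 0.73 kcal/mol.
Chair II (hydroxyl equatorial, acetyl axial): E = 1.18 kcal/mol.
Chair II is the less stable (higher-energy) conformer, and in that chair the acetyl group is axial.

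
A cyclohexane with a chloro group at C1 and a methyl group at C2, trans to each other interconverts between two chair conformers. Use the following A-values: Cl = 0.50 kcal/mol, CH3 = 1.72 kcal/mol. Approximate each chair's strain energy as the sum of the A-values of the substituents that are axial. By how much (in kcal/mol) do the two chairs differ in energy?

2.22 kcal/mol

C1 and C2 have opposite parity, so for the trans isomer the two substituents are e,e in one chair and a,a in the other.
Chair I (chloro axial, methyl axial): E = 2.22 kcal/mol.
Chair II (chloro equatorial, methyl equatorial): E = 0.00 kcal/mol.
ΔE = 2.22 − 0.00 = 2.22 kcal/mol; chair II is more stable.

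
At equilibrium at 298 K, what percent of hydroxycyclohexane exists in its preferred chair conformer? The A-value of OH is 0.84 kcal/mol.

One chair has the hydroxyl group axial (E = 0.84 kcal/mol) and the other has it equatorial (E = 0).
ΔG = 0.84 kcal/mol between the two chairs.
K = exp(ΔG/RT) with R = 1.987×10⁻³ kcal mol⁻¹ K⁻¹ and T = 298 K gives K ≈ 4.13.
Fraction in the lower-energy chair = K/(K+1) = 80.5%.

80.5%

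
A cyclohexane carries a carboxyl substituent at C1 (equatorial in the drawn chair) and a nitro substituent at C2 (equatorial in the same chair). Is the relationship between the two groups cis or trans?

C1 and C2 have opposite parity, so their axial bonds point in opposite directions.
With opposite-parity carbons, two substituents on the same face are one axial and one equatorial; opposite faces give both axial or both equatorial.
Here the groups are equatorial/equatorial → opposite face → trans.

trans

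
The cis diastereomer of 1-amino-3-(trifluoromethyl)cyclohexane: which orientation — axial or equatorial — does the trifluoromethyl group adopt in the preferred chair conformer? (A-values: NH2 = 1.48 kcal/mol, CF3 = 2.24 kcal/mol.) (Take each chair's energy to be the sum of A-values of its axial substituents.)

C1 and C3 have the same parity, so for the cis isomer the two substituents are e,e in one chair and a,a in the other.
Chair I (amino axial, trifluoromethyl axial): E = 3.72 kcal/mol.
Chair II (amino equatorial, trifluoromethyl equatorial): E = 0.00 kcal/mol.
Chair II is the more stable (lower-energy) conformer, and in that chair the trifluoromethyl group is equatorial.

equatorial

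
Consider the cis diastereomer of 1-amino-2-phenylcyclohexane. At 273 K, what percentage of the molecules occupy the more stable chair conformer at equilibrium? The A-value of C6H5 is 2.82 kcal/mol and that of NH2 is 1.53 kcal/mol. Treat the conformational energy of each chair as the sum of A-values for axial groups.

C1 and C2 have opposite parity, so for the cis isomer the two substituents are one axial and one equatorial in each chair.
Chair I (phenyl axial, amino equatorial): E = 2.82 kcal/mol; chair II (phenyl equatorial, amino axial): E = 1.53 kcal/mol.
ΔG = 1.29 kcal/mol between the two chairs.
K = exp(ΔG/RT) with R = 1.987×10⁻³ kcal mol⁻¹ K⁻¹ and T = 273 K gives K ≈ 10.8.
Fraction in the lower-energy chair = K/(K+1) = 91.5%.

91.5%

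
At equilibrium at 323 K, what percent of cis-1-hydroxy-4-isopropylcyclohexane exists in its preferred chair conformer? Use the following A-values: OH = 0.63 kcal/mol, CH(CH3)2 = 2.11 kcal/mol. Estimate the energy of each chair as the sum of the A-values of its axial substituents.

C1 and C4 have opposite parity, so for the cis isomer the two substituents are one axial and one equatorial in each chair.
Chair I (hydroxyl axial, isopropyl equatorial): E = 0.63 kcal/mol; chair II (hydroxyl equatorial, isopropyl axial): E = 2.11 kcal/mol.
ΔG = 1.48 kcal/mol between the two chairs.
K = exp(ΔG/RT) with R = 1.987×10⁻³ kcal mol⁻¹ K⁻¹ and T = 323 K gives K ≈ 10.
Fraction in the lower-energy chair = K/(K+1) = 90.9%.

90.9%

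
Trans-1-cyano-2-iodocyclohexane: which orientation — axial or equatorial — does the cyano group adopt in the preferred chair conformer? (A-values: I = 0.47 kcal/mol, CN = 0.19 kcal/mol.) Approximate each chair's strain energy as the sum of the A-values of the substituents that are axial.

equatorial

C1 and C2 have opposite parity, so for the trans isomer the two substituents are e,e in one chair and a,a in the other.
Chair I (iodo axial, cyano axial): E = 0.66 kcal/mol.
Chair II (iodo equatorial, cyano equatorial): E = 0.00 kcal/mol.
Chair II is the more stable (lower-energy) conformer, and in that chair the cyano group is equatorial.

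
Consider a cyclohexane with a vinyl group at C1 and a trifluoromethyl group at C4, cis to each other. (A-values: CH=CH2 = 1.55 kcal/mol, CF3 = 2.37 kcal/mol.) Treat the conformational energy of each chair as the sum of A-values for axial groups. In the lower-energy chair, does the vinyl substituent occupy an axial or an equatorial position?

axial

C1 and C4 have opposite parity, so for the cis isomer the two substituents are one axial and one equatorial in each chair.
Chair I (vinyl axial, trifluoromethyl equatorial): E = 1.55 kcal/mol.
Chair II (vinyl equatorial, trifluoromethyl axial): E = 2.37 kcal/mol.
Chair I is the more stable (lower-energy) conformer, and in that chair the vinyl group is axial.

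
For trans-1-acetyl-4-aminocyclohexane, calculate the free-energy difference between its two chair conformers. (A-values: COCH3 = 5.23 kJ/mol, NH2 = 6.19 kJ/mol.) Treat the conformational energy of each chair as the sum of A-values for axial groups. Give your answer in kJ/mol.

C1 and C4 have opposite parity, so for the trans isomer the two substituents are e,e in one chair and a,a in the other.
Chair I (acetyl axial, amino axial): E = 11.42 kJ/mol.
Chair II (acetyl equatorial, amino equatorial): E = 0.00 kJ/mol.
ΔE = 11.42 − 0.00 = 11.42 kJ/mol; chair II is more stable.

11.42 kJ/mol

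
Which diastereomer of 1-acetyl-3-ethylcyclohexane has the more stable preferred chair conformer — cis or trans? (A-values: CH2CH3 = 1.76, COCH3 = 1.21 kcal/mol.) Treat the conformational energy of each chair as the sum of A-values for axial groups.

cis

At 1,3 positions (parity same): cis → (e,e or a,a); trans → (a,e or e,a).
Best chair for cis: E = 0.00 kcal/mol; best chair for trans: E = 1.21 kcal/mol.
The cis isomer is lower by 1.21 kcal/mol.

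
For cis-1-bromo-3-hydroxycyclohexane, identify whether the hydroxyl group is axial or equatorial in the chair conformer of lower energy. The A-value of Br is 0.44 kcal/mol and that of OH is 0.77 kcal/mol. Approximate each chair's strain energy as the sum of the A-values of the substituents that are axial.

equatorial

C1 and C3 have the same parity, so for the cis isomer the two substituents are e,e in one chair and a,a in the other.
Chair I (bromo axial, hydroxyl axial): E = 1.21 kcal/mol.
Chair II (bromo equatorial, hydroxyl equatorial): E = 0.00 kcal/mol.
Chair II is the more stable (lower-energy) conformer, and in that chair the hydroxyl group is equatorial.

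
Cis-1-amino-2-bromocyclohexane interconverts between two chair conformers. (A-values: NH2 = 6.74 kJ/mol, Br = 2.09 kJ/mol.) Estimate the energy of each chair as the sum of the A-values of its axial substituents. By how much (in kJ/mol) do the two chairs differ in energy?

C1 and C2 have opposite parity, so for the cis isomer the two substituents are one axial and one equatorial in each chair.
Chair I (amino axial, bromo equatorial): E = 6.74 kJ/mol.
Chair II (amino equatorial, bromo axial): E = 2.09 kJ/mol.
ΔE = 6.74 − 2.09 = 4.65 kJ/mol; chair II is more stable.

4.65 kJ/mol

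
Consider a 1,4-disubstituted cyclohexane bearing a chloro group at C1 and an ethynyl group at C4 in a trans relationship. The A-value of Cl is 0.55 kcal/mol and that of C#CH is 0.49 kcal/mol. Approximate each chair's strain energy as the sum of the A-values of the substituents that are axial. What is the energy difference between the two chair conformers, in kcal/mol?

C1 and C4 have opposite parity, so for the trans isomer the two substituents are e,e in one chair and a,a in the other.
Chair I (chloro axial, ethynyl axial): E = 1.04 kcal/mol.
Chair II (chloro equatorial, ethynyl equatorial): E = 0.00 kcal/mol.
ΔE = 1.04 − 0.00 = 1.04 kcal/mol; chair II is more stable.

1.04 kcal/mol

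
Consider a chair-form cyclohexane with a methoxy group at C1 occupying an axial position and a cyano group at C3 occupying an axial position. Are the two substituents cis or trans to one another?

cis

C1 and C3 have the same parity, so their axial bonds point in the same direction.
With same-parity carbons, two substituents on the same face are both axial or both equatorial; opposite faces give one of each.
Here the groups are axial/axial → same face → cis.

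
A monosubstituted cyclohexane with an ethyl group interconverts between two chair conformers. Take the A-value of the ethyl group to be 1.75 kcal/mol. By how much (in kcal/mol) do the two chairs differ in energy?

A monosubstituted cyclohexane has one chair with the ethyl group axial (E = A = 1.75 kcal/mol) and one with it equatorial (E = 0).
ΔE = 1.75 − 0 = 1.75 kcal/mol.

1.75 kcal/mol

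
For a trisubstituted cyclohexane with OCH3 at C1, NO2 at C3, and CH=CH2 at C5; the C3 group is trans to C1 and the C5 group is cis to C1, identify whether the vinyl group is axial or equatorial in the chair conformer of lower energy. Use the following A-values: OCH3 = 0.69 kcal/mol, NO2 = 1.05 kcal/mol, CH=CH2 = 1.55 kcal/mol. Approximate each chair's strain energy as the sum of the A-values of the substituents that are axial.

equatorial

Chair I (methoxy axial, nitro equatorial, vinyl axial): E = 2.24 kcal/mol.
Chair II (methoxy equatorial, nitro axial, vinyl equatorial): E = 1.05 kcal/mol.
Chair II is the more stable (lower-energy) conformer, and in that chair the vinyl group is equatorial.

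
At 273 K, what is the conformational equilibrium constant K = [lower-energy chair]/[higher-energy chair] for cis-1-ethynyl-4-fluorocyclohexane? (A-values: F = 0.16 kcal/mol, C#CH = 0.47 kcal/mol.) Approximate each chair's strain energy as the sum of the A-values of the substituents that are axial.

K ≈ 1.77

C1 and C4 have opposite parity, so for the cis isomer the two substituents are one axial and one equatorial in each chair.
Chair I (fluoro axial, ethynyl equatorial): E = 0.16 kcal/mol; chair II (fluoro equatorial, ethynyl axial): E = 0.47 kcal/mol.
ΔG = 0.31 kcal/mol between the two chairs.
K = exp(ΔG/RT) with R = 1.987×10⁻³ kcal mol⁻¹ K⁻¹ and T = 273 K gives K ≈ 1.77.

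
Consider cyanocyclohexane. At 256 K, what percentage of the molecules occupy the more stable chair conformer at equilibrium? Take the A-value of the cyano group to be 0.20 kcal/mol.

59.7%

One chair has the cyano group axial (E = 0.20 kcal/mol) and the other has it equatorial (E = 0).
ΔG = 0.20 kcal/mol between the two chairs.
K = exp(ΔG/RT) with R = 1.987×10⁻³ kcal mol⁻¹ K⁻¹ and T = 256 K gives K ≈ 1.48.
Fraction in the lower-energy chair = K/(K+1) = 59.7%.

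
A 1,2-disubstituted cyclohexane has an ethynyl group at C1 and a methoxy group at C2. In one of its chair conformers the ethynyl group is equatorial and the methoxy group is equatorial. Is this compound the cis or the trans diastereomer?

trans

C1 and C2 have opposite parity, so their axial bonds point in opposite directions.
With opposite-parity carbons, two substituents on the same face are one axial and one equatorial; opposite faces give both axial or both equatorial.
Here the groups are equatorial/equatorial → opposite face → trans.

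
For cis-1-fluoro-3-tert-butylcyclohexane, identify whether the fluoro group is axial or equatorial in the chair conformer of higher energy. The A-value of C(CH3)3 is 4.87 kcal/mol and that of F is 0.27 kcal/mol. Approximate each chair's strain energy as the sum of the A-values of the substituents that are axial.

axial

C1 and C3 have the same parity, so for the cis isomer the two substituents are e,e in one chair and a,a in the other.
Chair I (tert-butyl axial, fluoro axial): E = 5.14 kcal/mol.
Chair II (tert-butyl equatorial, fluoro equatorial): E = 0.00 kcal/mol.
Chair I is the less stable (higher-energy) conformer, and in that chair the fluoro group is axial.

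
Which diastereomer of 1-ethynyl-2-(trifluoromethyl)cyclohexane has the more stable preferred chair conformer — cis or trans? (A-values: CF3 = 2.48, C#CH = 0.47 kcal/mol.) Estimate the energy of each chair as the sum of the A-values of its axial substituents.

trans

At 1,2 positions (parity opposite): cis → (a,e or e,a); trans → (e,e or a,a).
Best chair for cis: E = 0.47 kcal/mol; best chair for trans: E = 0.00 kcal/mol.
The trans isomer is lower by 0.47 kcal/mol.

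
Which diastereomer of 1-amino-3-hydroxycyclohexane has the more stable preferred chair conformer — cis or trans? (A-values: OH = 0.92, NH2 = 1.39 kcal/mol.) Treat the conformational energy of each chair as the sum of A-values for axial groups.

cis

At 1,3 positions (parity same): cis → (e,e or a,a); trans → (a,e or e,a).
Best chair for cis: E = 0.00 kcal/mol; best chair for trans: E = 0.92 kcal/mol.
The cis isomer is lower by 0.92 kcal/mol.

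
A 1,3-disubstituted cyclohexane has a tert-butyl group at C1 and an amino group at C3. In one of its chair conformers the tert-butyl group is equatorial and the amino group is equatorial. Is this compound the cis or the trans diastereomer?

cis

C1 and C3 have the same parity, so their axial bonds point in the same direction.
With same-parity carbons, two substituents on the same face are both axial or both equatorial; opposite faces give one of each.
Here the groups are equatorial/equatorial → same face → cis.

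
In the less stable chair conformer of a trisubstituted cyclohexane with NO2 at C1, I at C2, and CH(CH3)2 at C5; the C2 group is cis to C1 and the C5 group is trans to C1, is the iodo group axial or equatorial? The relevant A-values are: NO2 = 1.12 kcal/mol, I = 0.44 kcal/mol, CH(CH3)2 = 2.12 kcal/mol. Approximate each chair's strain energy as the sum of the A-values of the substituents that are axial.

Chair I (nitro axial, iodo equatorial, isopropyl equatorial): E = 1.12 kcal/mol.
Chair II (nitro equatorial, iodo axial, isopropyl axial): E = 2.56 kcal/mol.
Chair II is the less stable (higher-energy) conformer, and in that chair the iodo group is axial.

axial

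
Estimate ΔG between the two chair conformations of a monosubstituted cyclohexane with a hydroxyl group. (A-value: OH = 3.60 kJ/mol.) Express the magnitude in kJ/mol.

3.60 kJ/mol

A monosubstituted cyclohexane has one chair with the hydroxyl group axial (E = A = 3.60 kJ/mol) and one with it equatorial (E = 0).
ΔE = 3.60 − 0 = 3.60 kJ/mol.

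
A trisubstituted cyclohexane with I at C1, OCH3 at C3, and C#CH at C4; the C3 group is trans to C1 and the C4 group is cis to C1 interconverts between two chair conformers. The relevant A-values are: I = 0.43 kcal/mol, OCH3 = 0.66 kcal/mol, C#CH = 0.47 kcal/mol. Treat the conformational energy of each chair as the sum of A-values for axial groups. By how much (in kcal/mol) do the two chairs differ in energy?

0.70 kcal/mol

Chair I (iodo axial, methoxy equatorial, ethynyl equatorial): E = 0.43 kcal/mol.
Chair II (iodo equatorial, methoxy axial, ethynyl axial): E = 1.13 kcal/mol.
ΔE = 1.13 − 0.43 = 0.70 kcal/mol; chair I is more stable.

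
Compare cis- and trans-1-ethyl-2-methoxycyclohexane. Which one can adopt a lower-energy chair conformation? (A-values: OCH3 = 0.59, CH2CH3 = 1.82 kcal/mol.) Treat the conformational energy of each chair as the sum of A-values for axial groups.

trans

At 1,2 positions (parity opposite): cis → (a,e or e,a); trans → (e,e or a,a).
Best chair for cis: E = 0.59 kcal/mol; best chair for trans: E = 0.00 kcal/mol.
The trans isomer is lower by 0.59 kcal/mol.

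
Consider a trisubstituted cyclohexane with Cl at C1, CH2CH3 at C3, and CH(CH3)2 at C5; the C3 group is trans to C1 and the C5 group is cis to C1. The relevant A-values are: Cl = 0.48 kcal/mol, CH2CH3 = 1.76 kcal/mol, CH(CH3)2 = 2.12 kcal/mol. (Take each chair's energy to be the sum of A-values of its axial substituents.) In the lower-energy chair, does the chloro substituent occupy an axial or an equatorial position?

Chair I (chloro axial, ethyl equatorial, isopropyl axial): E = 2.60 kcal/mol.
Chair II (chloro equatorial, ethyl axial, isopropyl equatorial): E = 1.76 kcal/mol.
Chair II is the more stable (lower-energy) conformer, and in that chair the chloro group is equatorial.

equatorial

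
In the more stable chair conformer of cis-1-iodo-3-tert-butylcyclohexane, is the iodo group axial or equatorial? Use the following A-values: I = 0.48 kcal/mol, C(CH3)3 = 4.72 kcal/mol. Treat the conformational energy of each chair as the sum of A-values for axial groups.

C1 and C3 have the same parity, so for the cis isomer the two substituents are e,e in one chair and a,a in the other.
Chair I (iodo axial, tert-butyl axial): E = 5.20 kcal/mol.
Chair II (iodo equatorial, tert-butyl equatorial): E = 0.00 kcal/mol.
Chair II is the more stable (lower-energy) conformer, and in that chair the iodo group is equatorial.

equatorial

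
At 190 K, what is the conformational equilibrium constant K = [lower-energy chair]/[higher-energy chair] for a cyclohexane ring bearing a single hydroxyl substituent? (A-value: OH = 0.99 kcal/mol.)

K ≈ 13.8

One chair has the hydroxyl group axial (E = 0.99 kcal/mol) and the other has it equatorial (E = 0).
ΔG = 0.99 kcal/mol between the two chairs.
K = exp(ΔG/RT) with R = 1.987×10⁻³ kcal mol⁻¹ K⁻¹ and T = 190 K gives K ≈ 13.8.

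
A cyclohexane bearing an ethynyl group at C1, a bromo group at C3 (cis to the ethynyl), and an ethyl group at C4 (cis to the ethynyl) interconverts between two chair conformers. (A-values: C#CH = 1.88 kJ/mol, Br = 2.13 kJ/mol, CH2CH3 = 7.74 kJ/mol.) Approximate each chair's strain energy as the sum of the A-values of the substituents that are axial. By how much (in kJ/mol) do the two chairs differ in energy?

3.73 kJ/mol

Chair I (ethynyl axial, bromo axial, ethyl equatorial): E = 4.01 kJ/mol.
Chair II (ethynyl equatorial, bromo equatorial, ethyl axial): E = 7.74 kJ/mol.
ΔE = 7.74 − 4.01 = 3.73 kJ/mol; chair I is more stable.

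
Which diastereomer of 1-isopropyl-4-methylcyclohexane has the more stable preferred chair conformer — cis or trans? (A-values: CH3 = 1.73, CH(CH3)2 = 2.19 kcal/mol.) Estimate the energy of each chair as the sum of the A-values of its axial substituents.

trans

At 1,4 positions (parity opposite): cis → (a,e or e,a); trans → (e,e or a,a).
Best chair for cis: E = 1.73 kcal/mol; best chair for trans: E = 0.00 kcal/mol.
The trans isomer is lower by 1.73 kcal/mol.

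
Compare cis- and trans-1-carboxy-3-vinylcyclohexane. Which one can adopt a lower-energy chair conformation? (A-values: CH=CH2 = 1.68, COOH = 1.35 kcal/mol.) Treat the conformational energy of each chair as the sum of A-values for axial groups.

cis

At 1,3 positions (parity same): cis → (e,e or a,a); trans → (a,e or e,a).
Best chair for cis: E = 0.00 kcal/mol; best chair for trans: E = 1.35 kcal/mol.
The cis isomer is lower by 1.35 kcal/mol.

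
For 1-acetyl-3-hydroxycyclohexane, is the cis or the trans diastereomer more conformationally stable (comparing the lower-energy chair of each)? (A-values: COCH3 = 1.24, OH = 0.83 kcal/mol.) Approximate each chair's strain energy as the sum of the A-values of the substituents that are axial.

cis

At 1,3 positions (parity same): cis → (e,e or a,a); trans → (a,e or e,a).
Best chair for cis: E = 0.00 kcal/mol; best chair for trans: E = 0.83 kcal/mol.
The cis isomer is lower by 0.83 kcal/mol.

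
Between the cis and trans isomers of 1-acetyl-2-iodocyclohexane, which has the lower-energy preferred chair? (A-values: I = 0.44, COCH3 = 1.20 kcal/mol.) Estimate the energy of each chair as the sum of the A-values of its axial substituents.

trans

At 1,2 positions (parity opposite): cis → (a,e or e,a); trans → (e,e or a,a).
Best chair for cis: E = 0.44 kcal/mol; best chair for trans: E = 0.00 kcal/mol.
The trans isomer is lower by 0.44 kcal/mol.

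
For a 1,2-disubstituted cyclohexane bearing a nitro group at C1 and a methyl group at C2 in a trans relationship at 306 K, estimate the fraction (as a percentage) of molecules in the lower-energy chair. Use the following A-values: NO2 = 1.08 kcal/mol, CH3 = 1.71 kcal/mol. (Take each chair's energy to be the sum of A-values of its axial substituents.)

C1 and C2 have opposite parity, so for the trans isomer the two substituents are e,e in one chair and a,a in the other.
Chair I (nitro axial, methyl axial): E = 2.79 kcal/mol; chair II (nitro equatorial, methyl equatorial): E = 0.00 kcal/mol.
ΔG = 2.79 kcal/mol between the two chairs.
K = exp(ΔG/RT) with R = 1.987×10⁻³ kcal mol⁻¹ K⁻¹ and T = 306 K gives K ≈ 98.4.
Fraction in the lower-energy chair = K/(K+1) = 99.0%.

99.0%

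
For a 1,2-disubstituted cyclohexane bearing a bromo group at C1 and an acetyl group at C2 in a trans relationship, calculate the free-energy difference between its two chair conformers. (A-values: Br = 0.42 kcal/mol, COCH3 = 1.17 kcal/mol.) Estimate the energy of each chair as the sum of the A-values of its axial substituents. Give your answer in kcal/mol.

1.59 kcal/mol

C1 and C2 have opposite parity, so for the trans isomer the two substituents are e,e in one chair and a,a in the other.
Chair I (bromo axial, acetyl axial): E = 1.59 kcal/mol.
Chair II (bromo equatorial, acetyl equatorial): E = 0.00 kcal/mol.
ΔE = 1.59 − 0.00 = 1.59 kcal/mol; chair II is more stable.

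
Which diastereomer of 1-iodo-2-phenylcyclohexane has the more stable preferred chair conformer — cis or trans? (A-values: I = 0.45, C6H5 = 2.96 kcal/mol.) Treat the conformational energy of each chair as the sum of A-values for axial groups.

At 1,2 positions (parity opposite): cis → (a,e or e,a); trans → (e,e or a,a).
Best chair for cis: E = 0.45 kcal/mol; best chair for trans: E = 0.00 kcal/mol.
The trans isomer is lower by 0.45 kcal/mol.

trans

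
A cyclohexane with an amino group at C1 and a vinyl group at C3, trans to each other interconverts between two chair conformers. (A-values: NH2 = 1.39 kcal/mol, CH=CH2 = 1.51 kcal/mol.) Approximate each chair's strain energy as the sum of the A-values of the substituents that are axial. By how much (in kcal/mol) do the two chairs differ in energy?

0.12 kcal/mol

C1 and C3 have the same parity, so for the trans isomer the two substituents are one axial and one equatorial in each chair.
Chair I (amino axial, vinyl equatorial): E = 1.39 kcal/mol.
Chair II (amino equatorial, vinyl axial): E = 1.51 kcal/mol.
ΔE = 1.51 − 1.39 = 0.12 kcal/mol; chair I is more stable.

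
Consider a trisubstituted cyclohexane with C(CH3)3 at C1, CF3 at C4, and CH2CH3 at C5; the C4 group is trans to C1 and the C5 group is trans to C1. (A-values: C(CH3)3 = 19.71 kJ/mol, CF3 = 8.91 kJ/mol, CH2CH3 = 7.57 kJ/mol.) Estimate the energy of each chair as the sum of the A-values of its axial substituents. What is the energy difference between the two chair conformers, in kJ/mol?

21.05 kJ/mol

Chair I (tert-butyl axial, trifluoromethyl axial, ethyl equatorial): E = 28.62 kJ/mol.
Chair II (tert-butyl equatorial, trifluoromethyl equatorial, ethyl axial): E = 7.57 kJ/mol.
ΔE = 28.62 − 7.57 = 21.05 kJ/mol; chair II is more stable.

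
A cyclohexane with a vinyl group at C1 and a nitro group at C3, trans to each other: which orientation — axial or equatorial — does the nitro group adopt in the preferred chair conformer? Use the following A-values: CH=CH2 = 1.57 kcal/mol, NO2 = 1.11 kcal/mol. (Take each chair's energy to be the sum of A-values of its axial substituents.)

C1 and C3 have the same parity, so for the trans isomer the two substituents are one axial and one equatorial in each chair.
Chair I (vinyl axial, nitro equatorial): E = 1.57 kcal/mol.
Chair II (vinyl equatorial, nitro axial): E = 1.11 kcal/mol.
Chair II is the more stable (lower-energy) conformer, and in that chair the nitro group is axial.

axial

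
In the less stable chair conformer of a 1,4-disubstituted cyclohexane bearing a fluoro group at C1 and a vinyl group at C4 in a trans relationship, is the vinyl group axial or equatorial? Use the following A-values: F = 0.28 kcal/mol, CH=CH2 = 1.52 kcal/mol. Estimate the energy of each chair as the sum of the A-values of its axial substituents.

C1 and C4 have opposite parity, so for the trans isomer the two substituents are e,e in one chair and a,a in the other.
Chair I (fluoro axial, vinyl axial): E = 1.80 kcal/mol.
Chair II (fluoro equatorial, vinyl equatorial): E = 0.00 kcal/mol.
Chair I is the less stable (higher-energy) conformer, and in that chair the vinyl group is axial.

axial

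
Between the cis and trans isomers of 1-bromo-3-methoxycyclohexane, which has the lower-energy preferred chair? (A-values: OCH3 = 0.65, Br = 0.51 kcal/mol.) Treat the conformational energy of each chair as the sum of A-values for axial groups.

At 1,3 positions (parity same): cis → (e,e or a,a); trans → (a,e or e,a).
Best chair for cis: E = 0.00 kcal/mol; best chair for trans: E = 0.51 kcal/mol.
The cis isomer is lower by 0.51 kcal/mol.

cis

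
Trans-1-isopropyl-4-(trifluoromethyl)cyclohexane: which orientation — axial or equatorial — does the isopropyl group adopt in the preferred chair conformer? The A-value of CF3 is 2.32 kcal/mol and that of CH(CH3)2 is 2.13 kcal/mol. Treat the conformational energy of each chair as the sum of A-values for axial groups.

equatorial

C1 and C4 have opposite parity, so for the trans isomer the two substituents are e,e in one chair and a,a in the other.
Chair I (trifluoromethyl axial, isopropyl axial): E = 4.45 kcal/mol.
Chair II (trifluoromethyl equatorial, isopropyl equatorial): E = 0.00 kcal/mol.
Chair II is the more stable (lower-energy) conformer, and in that chair the isopropyl group is equatorial.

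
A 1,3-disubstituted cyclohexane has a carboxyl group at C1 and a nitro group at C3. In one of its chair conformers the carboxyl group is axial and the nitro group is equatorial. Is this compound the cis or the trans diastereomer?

trans

C1 and C3 have the same parity, so their axial bonds point in the same direction.
With same-parity carbons, two substituents on the same face are both axial or both equatorial; opposite faces give one of each.
Here the groups are axial/equatorial → opposite face → trans.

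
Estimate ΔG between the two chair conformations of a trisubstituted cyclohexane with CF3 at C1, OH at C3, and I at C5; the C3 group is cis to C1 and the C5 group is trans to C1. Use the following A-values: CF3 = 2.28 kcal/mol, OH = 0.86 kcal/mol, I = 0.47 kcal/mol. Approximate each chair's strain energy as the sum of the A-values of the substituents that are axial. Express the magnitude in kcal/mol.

Chair I (trifluoromethyl axial, hydroxyl axial, iodo equatorial): E = 3.14 kcal/mol.
Chair II (trifluoromethyl equatorial, hydroxyl equatorial, iodo axial): E = 0.47 kcal/mol.
ΔE = 3.14 − 0.47 = 2.67 kcal/mol; chair II is more stable.

2.67 kcal/mol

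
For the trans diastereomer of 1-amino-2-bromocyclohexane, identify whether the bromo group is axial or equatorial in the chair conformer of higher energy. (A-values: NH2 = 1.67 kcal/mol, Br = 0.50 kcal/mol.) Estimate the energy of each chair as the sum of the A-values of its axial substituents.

axial

C1 and C2 have opposite parity, so for the trans isomer the two substituents are e,e in one chair and a,a in the other.
Chair I (amino axial, bromo axial): E = 2.17 kcal/mol.
Chair II (amino equatorial, bromo equatorial): E = 0.00 kcal/mol.
Chair I is the less stable (higher-energy) conformer, and in that chair the bromo group is axial.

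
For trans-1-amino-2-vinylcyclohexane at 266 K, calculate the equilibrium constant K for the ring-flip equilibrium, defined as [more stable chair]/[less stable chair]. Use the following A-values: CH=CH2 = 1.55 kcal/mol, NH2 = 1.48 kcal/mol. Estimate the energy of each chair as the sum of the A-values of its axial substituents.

K ≈ 309

C1 and C2 have opposite parity, so for the trans isomer the two substituents are e,e in one chair and a,a in the other.
Chair I (vinyl axial, amino axial): E = 3.03 kcal/mol; chair II (vinyl equatorial, amino equatorial): E = 0.00 kcal/mol.
ΔG = 3.03 kcal/mol between the two chairs.
K = exp(ΔG/RT) with R = 1.987×10⁻³ kcal mol⁻¹ K⁻¹ and T = 266 K gives K ≈ 309.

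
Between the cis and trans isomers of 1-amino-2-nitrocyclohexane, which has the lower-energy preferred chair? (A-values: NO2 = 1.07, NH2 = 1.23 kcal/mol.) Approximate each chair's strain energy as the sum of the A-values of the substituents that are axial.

At 1,2 positions (parity opposite): cis → (a,e or e,a); trans → (e,e or a,a).
Best chair for cis: E = 1.07 kcal/mol; best chair for trans: E = 0.00 kcal/mol.
The trans isomer is lower by 1.07 kcal/mol.

trans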